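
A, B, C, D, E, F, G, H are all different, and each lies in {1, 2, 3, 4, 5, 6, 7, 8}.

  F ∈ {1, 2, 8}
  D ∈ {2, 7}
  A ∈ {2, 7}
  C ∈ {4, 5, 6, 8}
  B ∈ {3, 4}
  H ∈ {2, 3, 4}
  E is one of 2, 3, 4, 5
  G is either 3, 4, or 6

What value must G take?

The 8 variables draw from only 8 values {1, 2, 3, 4, 5, 6, 7, 8}, so each is used; only F can be 1, hence F = 1.
The 7 still-open variables together cover exactly {2, 3, 4, 5, 6, 7, 8} — 7 values for 7 variables — and 8 appears only in C's list, so C = 8.
The 6 still-open variables draw from only 6 values {2, 3, 4, 5, 6, 7}, so each is used; only E can be 5, hence E = 5.
Among the 5 still-open variables, 6 fits only G (and all 5 values in {2, 3, 4, 6, 7} must be used), so G = 6.

6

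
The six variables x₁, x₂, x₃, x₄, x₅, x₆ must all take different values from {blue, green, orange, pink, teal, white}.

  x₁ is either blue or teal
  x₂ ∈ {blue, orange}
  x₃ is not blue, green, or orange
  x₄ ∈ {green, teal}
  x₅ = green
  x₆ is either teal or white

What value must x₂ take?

x₅'s domain is down to {green}, so x₅ = green. Strike green from x₄.
x₄ must be teal (only option left). Strike teal from x₁, x₃, x₆.
x₆ has just one choice, so x₆ = white. Remove white from x₃.
x₁ must be blue (only option left). Remove blue from x₂.
So x₂ = orange.

orange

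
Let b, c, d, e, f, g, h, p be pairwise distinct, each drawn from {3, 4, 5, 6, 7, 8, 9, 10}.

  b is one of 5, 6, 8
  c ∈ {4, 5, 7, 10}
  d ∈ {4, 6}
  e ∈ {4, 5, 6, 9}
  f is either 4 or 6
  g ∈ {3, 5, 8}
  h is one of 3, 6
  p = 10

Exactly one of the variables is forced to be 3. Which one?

p has just one choice, so p = 10. Remove 10 from c.
The 7 still-open variables draw from only 7 values {3, 4, 5, 6, 7, 8, 9}, so each is used; only c can be 7, hence c = 7.
The 6 still-open variables draw from only 6 values {3, 4, 5, 6, 8, 9}, so each is used; only e can be 9, hence e = 9.
d and f between them cover only {4, 6} — a naked pair. Remove those values from b, h.
So 3 goes to h.

h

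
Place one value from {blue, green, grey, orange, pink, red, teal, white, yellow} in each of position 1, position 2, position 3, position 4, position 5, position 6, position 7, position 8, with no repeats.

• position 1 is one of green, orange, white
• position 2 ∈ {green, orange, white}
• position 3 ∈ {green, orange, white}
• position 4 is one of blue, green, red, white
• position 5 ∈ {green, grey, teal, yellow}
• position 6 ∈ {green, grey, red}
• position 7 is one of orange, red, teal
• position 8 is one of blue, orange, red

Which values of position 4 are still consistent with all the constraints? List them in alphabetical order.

The 8 variables draw from only 8 values {blue, green, grey, orange, red, teal, white, yellow}, so each is used; only position 5 can be yellow, hence position 5 = yellow.
The 7 still-open variables together cover exactly {blue, green, grey, orange, red, teal, white} — 7 values for 7 variables — and grey appears only in position 6's list, so position 6 = grey.
Among the 6 still-open variables, teal fits only position 7 (and all 6 values in {blue, green, orange, red, teal, white} must be used), so position 7 = teal.
position 1, position 2, position 3 between them cover only {green, orange, white} — a naked triple. Remove those values from position 4, position 8.
No further eliminations apply; position 4 can still be any of blue, red.

blue, red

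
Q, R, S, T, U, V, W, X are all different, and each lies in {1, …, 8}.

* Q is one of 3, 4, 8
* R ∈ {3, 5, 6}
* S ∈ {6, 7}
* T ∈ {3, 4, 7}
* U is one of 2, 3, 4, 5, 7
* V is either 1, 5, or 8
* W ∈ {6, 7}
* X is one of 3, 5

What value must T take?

The 8 variables draw from only 8 values {1, 2, 3, 4, 5, 6, 7, 8}, so each is used; only V can be 1, hence V = 1.
Among the 7 still-open variables, 2 fits only U (and all 7 values in {2, 3, 4, 5, 6, 7, 8} must be used), so U = 2.
The 6 still-open variables draw from only 6 values {3, 4, 5, 6, 7, 8}, so each is used; only Q can be 8, hence Q = 8.
The 5 still-open variables draw from only 5 values {3, 4, 5, 6, 7}, so each is used; only T can be 4, hence T = 4.

4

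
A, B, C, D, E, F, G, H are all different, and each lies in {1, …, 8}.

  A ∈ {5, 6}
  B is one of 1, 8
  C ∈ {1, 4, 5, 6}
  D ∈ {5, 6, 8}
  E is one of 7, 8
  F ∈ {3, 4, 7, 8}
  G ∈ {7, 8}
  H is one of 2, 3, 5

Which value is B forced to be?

1

The 8 variables together cover exactly {1, 2, 3, 4, 5, 6, 7, 8} — 8 values for 8 variables — and 2 appears only in H's list, so H = 2.
The 7 still-open variables together cover exactly {1, 3, 4, 5, 6, 7, 8} — 7 values for 7 variables — and 3 appears only in F's list, so F = 3.
The 6 still-open variables together cover exactly {1, 4, 5, 6, 7, 8} — 6 values for 6 variables — and 4 appears only in C's list, so C = 4.
Among the 5 still-open variables, 1 fits only B (and all 5 values in {1, 5, 6, 7, 8} must be used), so B = 1.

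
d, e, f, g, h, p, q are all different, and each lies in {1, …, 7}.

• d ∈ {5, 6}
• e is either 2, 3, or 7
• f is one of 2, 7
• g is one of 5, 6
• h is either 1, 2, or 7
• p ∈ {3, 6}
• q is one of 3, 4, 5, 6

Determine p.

The 7 variables draw from only 7 values {1, 2, 3, 4, 5, 6, 7}, so each is used; only h can be 1, hence h = 1.
The 6 still-open variables together cover exactly {2, 3, 4, 5, 6, 7} — 6 values for 6 variables — and 4 appears only in q's list, so q = 4.
d and g between them cover only {5, 6} — a naked pair. Remove those values from p.
So p = 3.

3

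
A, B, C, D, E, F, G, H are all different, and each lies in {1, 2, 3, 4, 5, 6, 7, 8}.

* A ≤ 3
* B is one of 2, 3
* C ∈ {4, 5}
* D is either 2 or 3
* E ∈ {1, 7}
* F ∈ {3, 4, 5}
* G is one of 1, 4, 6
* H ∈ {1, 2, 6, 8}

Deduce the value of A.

Among the 8 variables, 7 fits only E (and all 8 values in {1, 2, 3, 4, 5, 6, 7, 8} must be used), so E = 7.
The 7 still-open variables draw from only 7 values {1, 2, 3, 4, 5, 6, 8}, so each is used; only H can be 8, hence H = 8.
The 6 still-open variables together cover exactly {1, 2, 3, 4, 5, 6} — 6 values for 6 variables — and 6 appears only in G's list, so G = 6.
The 5 still-open variables together cover exactly {1, 2, 3, 4, 5} — 5 values for 5 variables — and 1 appears only in A's list, so A = 1.

1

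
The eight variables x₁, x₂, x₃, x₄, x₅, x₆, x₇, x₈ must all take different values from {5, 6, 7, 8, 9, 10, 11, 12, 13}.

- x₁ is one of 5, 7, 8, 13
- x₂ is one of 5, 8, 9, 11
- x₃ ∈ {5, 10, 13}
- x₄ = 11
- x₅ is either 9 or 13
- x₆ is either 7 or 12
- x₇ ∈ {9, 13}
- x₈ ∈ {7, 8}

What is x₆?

12

x₄'s domain is down to {11}, so x₄ = 11. Eliminate 11 elsewhere: x₂.
Among the 7 still-open variables, 10 fits only x₃ (and all 7 values in {5, 7, 8, 9, 10, 12, 13} must be used), so x₃ = 10.
The 6 still-open variables draw from only 6 values {5, 7, 8, 9, 12, 13}, so each is used; only x₆ can be 12, hence x₆ = 12.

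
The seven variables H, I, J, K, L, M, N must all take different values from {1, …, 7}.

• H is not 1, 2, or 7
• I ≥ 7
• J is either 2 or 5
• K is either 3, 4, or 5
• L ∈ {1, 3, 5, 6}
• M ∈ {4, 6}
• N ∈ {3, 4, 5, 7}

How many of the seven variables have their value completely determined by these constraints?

I's domain is down to {7}, so I = 7. Eliminate 7 elsewhere: N.
The 6 still-open variables draw from only 6 values {1, 2, 3, 4, 5, 6}, so each is used; only L can be 1, hence L = 1.
The 5 still-open variables together cover exactly {2, 3, 4, 5, 6} — 5 values for 5 variables — and 2 appears only in J's list, so J = 2.
Determined: I=7, J=2, L=1. The other variables each still have more than one consistent value. That makes 3.

3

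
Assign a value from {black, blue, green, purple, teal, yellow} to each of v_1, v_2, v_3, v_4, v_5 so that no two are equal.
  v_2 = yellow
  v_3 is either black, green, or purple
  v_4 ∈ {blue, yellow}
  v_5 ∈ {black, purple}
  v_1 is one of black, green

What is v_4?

blue

v_2 has just one choice, so v_2 = yellow. So v_4 can't be yellow.
So v_4 = blue.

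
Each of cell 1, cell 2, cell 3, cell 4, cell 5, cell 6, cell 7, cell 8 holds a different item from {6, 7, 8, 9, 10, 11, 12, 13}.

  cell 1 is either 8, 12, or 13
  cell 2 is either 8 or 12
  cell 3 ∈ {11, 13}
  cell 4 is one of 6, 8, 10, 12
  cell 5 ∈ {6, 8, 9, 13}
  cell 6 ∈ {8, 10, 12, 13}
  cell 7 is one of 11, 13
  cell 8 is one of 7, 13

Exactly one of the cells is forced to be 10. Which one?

The 8 variables together cover exactly {6, 7, 8, 9, 10, 11, 12, 13} — 8 values for 8 variables — and 7 appears only in cell 8's list, so cell 8 = 7.
Among the 7 still-open variables, 9 fits only cell 5 (and all 7 values in {6, 8, 9, 10, 11, 12, 13} must be used), so cell 5 = 9.
The 6 still-open variables together cover exactly {6, 8, 10, 11, 12, 13} — 6 values for 6 variables — and 6 appears only in cell 4's list, so cell 4 = 6.
The 5 still-open variables draw from only 5 values {8, 10, 11, 12, 13}, so each is used; only cell 6 can be 10, hence cell 6 = 10.

cell 6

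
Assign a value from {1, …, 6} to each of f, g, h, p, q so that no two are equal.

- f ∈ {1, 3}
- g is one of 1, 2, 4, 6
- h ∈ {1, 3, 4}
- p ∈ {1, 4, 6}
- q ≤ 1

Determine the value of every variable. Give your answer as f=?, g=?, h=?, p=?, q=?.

q's domain is down to {1}, so q = 1. Strike 1 from f, g, h, p.
f must be 3 (only option left). Strike 3 from h.
h has just one choice, so h = 4. Eliminate 4 elsewhere: g, p.
That leaves p = 6. So g can't be 6.
g must be 2 (only option left).

f=3, g=2, h=4, p=6, q=1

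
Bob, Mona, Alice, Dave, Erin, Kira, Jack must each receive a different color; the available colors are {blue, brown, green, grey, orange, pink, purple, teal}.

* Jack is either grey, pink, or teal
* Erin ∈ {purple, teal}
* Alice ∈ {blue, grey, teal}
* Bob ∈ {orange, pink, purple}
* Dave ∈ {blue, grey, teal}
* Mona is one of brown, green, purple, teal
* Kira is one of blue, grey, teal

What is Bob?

Alice, Dave, Kira share exactly the 3 values {blue, grey, teal}; by pigeonhole those values go to them, so strike blue, grey, teal from Mona, Erin, Jack.
Erin has just one choice, so Erin = purple. Eliminate purple elsewhere: Bob, Mona.
That leaves Jack = pink. So Bob can't be pink.
So Bob = orange.

orange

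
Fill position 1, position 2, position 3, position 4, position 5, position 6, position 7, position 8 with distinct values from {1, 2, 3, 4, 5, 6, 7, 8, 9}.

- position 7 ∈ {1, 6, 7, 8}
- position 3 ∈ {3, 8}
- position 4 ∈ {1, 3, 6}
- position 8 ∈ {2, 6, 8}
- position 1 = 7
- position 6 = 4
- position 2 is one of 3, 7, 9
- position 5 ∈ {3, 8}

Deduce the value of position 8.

2

position 1's domain is down to {7}, so position 1 = 7. So position 2, position 7 can't be 7.
position 6 must be 4 (only option left).
Among the 6 still-open variables, 2 fits only position 8 (and all 6 values in {1, 2, 3, 6, 8, 9} must be used), so position 8 = 2.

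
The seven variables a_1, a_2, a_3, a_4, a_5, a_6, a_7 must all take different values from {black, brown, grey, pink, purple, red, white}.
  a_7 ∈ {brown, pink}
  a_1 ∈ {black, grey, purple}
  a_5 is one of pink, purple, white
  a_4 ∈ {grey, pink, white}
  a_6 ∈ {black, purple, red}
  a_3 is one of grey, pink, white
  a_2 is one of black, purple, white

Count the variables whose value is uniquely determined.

2

Among the 7 variables, brown fits only a_7 (and all 7 values in {black, brown, grey, pink, purple, red, white} must be used), so a_7 = brown.
The 6 still-open variables draw from only 6 values {black, grey, pink, purple, red, white}, so each is used; only a_6 can be red, hence a_6 = red.
Determined: a_6=red, a_7=brown. The other variables each still have more than one consistent value. That makes 2.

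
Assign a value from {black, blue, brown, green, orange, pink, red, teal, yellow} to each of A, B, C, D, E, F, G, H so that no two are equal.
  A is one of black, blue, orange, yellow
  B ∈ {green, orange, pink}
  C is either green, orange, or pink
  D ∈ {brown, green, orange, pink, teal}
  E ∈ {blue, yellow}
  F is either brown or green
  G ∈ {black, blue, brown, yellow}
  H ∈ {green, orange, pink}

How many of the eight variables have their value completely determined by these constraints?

2

The 8 variables together cover exactly {black, blue, brown, green, orange, pink, teal, yellow} — 8 values for 8 variables — and teal appears only in D's list, so D = teal.
B, C, H between them cover only {green, orange, pink} — a naked triple. Remove those values from A, F.
F's domain is down to {brown}, so F = brown. Remove brown from G.
Determined: D=teal, F=brown. The other variables each still have more than one consistent value. That makes 2.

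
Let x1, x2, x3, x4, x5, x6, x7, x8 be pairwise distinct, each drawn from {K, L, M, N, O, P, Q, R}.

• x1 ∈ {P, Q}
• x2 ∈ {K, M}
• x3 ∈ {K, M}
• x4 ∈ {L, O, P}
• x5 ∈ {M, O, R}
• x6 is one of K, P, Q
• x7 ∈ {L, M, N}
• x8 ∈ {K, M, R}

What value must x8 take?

Among the 8 variables, N fits only x7 (and all 8 values in {K, L, M, N, O, P, Q, R} must be used), so x7 = N.
The 7 still-open variables draw from only 7 values {K, L, M, O, P, Q, R}, so each is used; only x4 can be L, hence x4 = L.
The 6 still-open variables draw from only 6 values {K, M, O, P, Q, R}, so each is used; only x5 can be O, hence x5 = O.
The 5 still-open variables draw from only 5 values {K, M, P, Q, R}, so each is used; only x8 can be R, hence x8 = R.

R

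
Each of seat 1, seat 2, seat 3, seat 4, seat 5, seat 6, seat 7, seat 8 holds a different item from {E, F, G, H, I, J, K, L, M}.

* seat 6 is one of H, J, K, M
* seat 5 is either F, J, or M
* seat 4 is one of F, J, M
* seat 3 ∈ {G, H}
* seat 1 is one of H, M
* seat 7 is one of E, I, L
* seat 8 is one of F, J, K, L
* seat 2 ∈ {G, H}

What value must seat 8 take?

L

The 2 variables seat 2 and seat 3 are confined to {G, H}, which locks those values in; drop them from seat 1, seat 6.
seat 1 must be M (only option left). Strike M from seat 4, seat 5, seat 6.
The 2 variables seat 4 and seat 5 are confined to {F, J}, which locks those values in; drop them from seat 6, seat 8.
seat 6 has just one choice, so seat 6 = K. Remove K from seat 8.
So seat 8 = L.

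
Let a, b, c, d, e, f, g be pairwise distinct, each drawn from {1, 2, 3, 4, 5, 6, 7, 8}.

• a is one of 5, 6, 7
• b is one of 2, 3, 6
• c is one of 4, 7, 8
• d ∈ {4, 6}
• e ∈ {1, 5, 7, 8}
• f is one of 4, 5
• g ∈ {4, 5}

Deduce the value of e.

1

f and g share exactly the 2 values {4, 5}; by pigeonhole those values go to them, so strike 4, 5 from a, c, d, e.
d has just one choice, so d = 6. Eliminate 6 elsewhere: a, b.
That leaves a = 7. Eliminate 7 elsewhere: c, e.
That leaves c = 8. Strike 8 from e.
So e = 1.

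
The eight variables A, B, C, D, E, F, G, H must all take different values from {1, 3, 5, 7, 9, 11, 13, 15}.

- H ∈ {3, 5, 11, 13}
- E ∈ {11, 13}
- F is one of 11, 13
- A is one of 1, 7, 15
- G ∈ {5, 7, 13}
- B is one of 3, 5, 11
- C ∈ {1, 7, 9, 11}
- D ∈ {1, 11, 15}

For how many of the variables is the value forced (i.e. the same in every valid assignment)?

The 8 variables draw from only 8 values {1, 3, 5, 7, 9, 11, 13, 15}, so each is used; only C can be 9, hence C = 9.
E and F share exactly the 2 values {11, 13}; by pigeonhole those values go to them, so strike 11, 13 from B, D, G, H.
B and H share exactly the 2 values {3, 5}; by pigeonhole those values go to them, so strike 3, 5 from G.
G must be 7 (only option left). Remove 7 from A.
Determined: C=9, G=7. The other variables each still have more than one consistent value. That makes 2.

2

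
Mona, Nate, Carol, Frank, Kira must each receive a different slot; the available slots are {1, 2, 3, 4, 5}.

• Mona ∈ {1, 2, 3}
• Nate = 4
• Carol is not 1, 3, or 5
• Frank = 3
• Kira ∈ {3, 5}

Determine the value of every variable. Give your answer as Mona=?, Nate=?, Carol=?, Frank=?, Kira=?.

Nate has just one choice, so Nate = 4. So Carol can't be 4.
That leaves Carol = 2. Remove 2 from Mona.
That leaves Frank = 3. Remove 3 from Mona, Kira.
Kira must be 5 (only option left).
Mona has just one choice, so Mona = 1.

Mona=1, Nate=4, Carol=2, Frank=3, Kira=5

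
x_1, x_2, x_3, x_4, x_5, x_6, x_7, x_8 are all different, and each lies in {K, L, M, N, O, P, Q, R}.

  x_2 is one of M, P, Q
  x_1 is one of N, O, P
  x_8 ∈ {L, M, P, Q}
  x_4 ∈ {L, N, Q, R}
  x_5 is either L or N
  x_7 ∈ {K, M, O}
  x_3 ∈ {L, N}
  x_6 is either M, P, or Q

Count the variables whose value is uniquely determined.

Among the 8 variables, K fits only x_7 (and all 8 values in {K, L, M, N, O, P, Q, R} must be used), so x_7 = K.
The 7 still-open variables together cover exactly {L, M, N, O, P, Q, R} — 7 values for 7 variables — and O appears only in x_1's list, so x_1 = O.
Among the 6 still-open variables, R fits only x_4 (and all 6 values in {L, M, N, P, Q, R} must be used), so x_4 = R.
The 2 variables x_3 and x_5 are confined to {L, N}, which locks those values in; drop them from x_8.
Determined: x_1=O, x_4=R, x_7=K. The other variables each still have more than one consistent value. That makes 3.

3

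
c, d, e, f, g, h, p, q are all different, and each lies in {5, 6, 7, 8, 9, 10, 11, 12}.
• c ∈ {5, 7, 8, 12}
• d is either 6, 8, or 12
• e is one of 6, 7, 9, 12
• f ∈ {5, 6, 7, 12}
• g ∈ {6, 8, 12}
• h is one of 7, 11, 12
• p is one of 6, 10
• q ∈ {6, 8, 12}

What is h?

11

The 8 variables draw from only 8 values {5, 6, 7, 8, 9, 10, 11, 12}, so each is used; only e can be 9, hence e = 9.
The 7 still-open variables draw from only 7 values {5, 6, 7, 8, 10, 11, 12}, so each is used; only p can be 10, hence p = 10.
The 6 still-open variables draw from only 6 values {5, 6, 7, 8, 11, 12}, so each is used; only h can be 11, hence h = 11.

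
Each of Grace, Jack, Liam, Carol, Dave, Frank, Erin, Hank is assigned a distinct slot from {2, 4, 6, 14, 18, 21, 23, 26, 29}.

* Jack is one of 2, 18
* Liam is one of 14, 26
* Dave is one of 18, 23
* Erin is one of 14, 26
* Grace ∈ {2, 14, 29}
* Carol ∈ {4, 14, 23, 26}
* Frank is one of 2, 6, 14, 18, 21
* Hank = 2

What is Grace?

29

Hank's domain is down to {2}, so Hank = 2. Remove 2 from Grace, Jack, Frank.
Jack's domain is down to {18}, so Jack = 18. Strike 18 from Dave, Frank.
Dave's domain is down to {23}, so Dave = 23. Strike 23 from Carol.
The 2 variables Liam and Erin are confined to {14, 26}, which locks those values in; drop them from Grace, Carol, Frank.
So Grace = 29.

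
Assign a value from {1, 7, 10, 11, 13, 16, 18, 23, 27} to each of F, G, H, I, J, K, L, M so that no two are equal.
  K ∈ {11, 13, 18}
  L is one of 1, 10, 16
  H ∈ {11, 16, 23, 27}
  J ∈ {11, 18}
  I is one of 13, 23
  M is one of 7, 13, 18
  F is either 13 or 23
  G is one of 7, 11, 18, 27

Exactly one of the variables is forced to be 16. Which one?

F and I between them cover only {13, 23} — a naked pair. Remove those values from H, K, M.
The 2 variables J and K are confined to {11, 18}, which locks those values in; drop them from G, H, M.
That leaves M = 7. Eliminate 7 elsewhere: G.
G must be 27 (only option left). Remove 27 from H.
So 16 goes to H.

H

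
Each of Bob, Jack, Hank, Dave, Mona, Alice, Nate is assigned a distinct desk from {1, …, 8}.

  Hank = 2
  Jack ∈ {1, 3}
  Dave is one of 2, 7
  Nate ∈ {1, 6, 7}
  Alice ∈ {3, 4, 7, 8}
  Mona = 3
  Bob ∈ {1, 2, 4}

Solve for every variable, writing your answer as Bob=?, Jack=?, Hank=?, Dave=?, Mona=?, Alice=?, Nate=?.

Hank must be 2 (only option left). Eliminate 2 elsewhere: Bob, Dave.
Dave's domain is down to {7}, so Dave = 7. Eliminate 7 elsewhere: Alice, Nate.
Mona must be 3 (only option left). Eliminate 3 elsewhere: Jack, Alice.
That leaves Jack = 1. So Bob, Nate can't be 1.
Nate must be 6 (only option left).
Bob must be 4 (only option left). Remove 4 from Alice.
Alice must be 8 (only option left).

Bob=4, Jack=1, Hank=2, Dave=7, Mona=3, Alice=8, Nate=6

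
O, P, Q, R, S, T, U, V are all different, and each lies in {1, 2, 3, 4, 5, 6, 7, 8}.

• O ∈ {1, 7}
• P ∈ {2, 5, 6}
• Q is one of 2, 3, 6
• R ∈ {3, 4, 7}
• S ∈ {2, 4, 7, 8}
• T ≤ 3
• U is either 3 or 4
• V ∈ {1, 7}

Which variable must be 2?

T

The 8 variables draw from only 8 values {1, 2, 3, 4, 5, 6, 7, 8}, so each is used; only P can be 5, hence P = 5.
Among the 7 still-open variables, 6 fits only Q (and all 7 values in {1, 2, 3, 4, 6, 7, 8} must be used), so Q = 6.
The 6 still-open variables together cover exactly {1, 2, 3, 4, 7, 8} — 6 values for 6 variables — and 8 appears only in S's list, so S = 8.
The 5 still-open variables together cover exactly {1, 2, 3, 4, 7} — 5 values for 5 variables — and 2 appears only in T's list, so T = 2.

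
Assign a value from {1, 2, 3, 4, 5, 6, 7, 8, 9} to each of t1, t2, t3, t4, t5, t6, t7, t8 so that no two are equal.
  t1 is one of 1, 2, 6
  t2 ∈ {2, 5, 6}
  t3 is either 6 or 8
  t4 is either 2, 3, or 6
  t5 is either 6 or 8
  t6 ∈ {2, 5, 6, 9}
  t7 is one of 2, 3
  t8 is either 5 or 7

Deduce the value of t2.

Among the 8 variables, 1 fits only t1 (and all 8 values in {1, 2, 3, 5, 6, 7, 8, 9} must be used), so t1 = 1.
The 7 still-open variables together cover exactly {2, 3, 5, 6, 7, 8, 9} — 7 values for 7 variables — and 7 appears only in t8's list, so t8 = 7.
The 6 still-open variables draw from only 6 values {2, 3, 5, 6, 8, 9}, so each is used; only t6 can be 9, hence t6 = 9.
The 5 still-open variables together cover exactly {2, 3, 5, 6, 8} — 5 values for 5 variables — and 5 appears only in t2's list, so t2 = 5.

5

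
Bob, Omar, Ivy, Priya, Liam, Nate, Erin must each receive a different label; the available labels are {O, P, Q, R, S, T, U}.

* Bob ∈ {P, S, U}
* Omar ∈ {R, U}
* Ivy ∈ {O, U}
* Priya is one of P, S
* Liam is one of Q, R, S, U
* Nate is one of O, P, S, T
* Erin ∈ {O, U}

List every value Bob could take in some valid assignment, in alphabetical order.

P, S

The 7 variables draw from only 7 values {O, P, Q, R, S, T, U}, so each is used; only Liam can be Q, hence Liam = Q.
The 6 still-open variables draw from only 6 values {O, P, R, S, T, U}, so each is used; only Omar can be R, hence Omar = R.
The 5 still-open variables together cover exactly {O, P, S, T, U} — 5 values for 5 variables — and T appears only in Nate's list, so Nate = T.
Ivy and Erin between them cover only {O, U} — a naked pair. Remove those values from Bob.
No further eliminations apply; Bob can still be any of P, S.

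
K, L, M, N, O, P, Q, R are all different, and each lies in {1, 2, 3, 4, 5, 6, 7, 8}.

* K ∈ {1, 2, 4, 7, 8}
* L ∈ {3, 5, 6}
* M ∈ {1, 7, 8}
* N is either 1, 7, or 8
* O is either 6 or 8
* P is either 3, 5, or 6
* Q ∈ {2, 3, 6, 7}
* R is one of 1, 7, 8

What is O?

6

The 8 variables together cover exactly {1, 2, 3, 4, 5, 6, 7, 8} — 8 values for 8 variables — and 4 appears only in K's list, so K = 4.
The 7 still-open variables together cover exactly {1, 2, 3, 5, 6, 7, 8} — 7 values for 7 variables — and 2 appears only in Q's list, so Q = 2.
M, N, R share exactly the 3 values {1, 7, 8}; by pigeonhole those values go to them, so strike 1, 7, 8 from O.
So O = 6.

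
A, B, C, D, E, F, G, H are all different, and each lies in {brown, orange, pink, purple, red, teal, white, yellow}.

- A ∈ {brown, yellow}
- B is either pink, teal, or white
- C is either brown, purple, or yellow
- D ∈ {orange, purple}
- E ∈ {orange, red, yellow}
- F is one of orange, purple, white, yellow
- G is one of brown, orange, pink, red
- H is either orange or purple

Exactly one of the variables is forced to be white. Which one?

F

The 8 variables together cover exactly {brown, orange, pink, purple, red, teal, white, yellow} — 8 values for 8 variables — and teal appears only in B's list, so B = teal.
The 7 still-open variables draw from only 7 values {brown, orange, pink, purple, red, white, yellow}, so each is used; only G can be pink, hence G = pink.
The 6 still-open variables together cover exactly {brown, orange, purple, red, white, yellow} — 6 values for 6 variables — and red appears only in E's list, so E = red.
The 5 still-open variables together cover exactly {brown, orange, purple, white, yellow} — 5 values for 5 variables — and white appears only in F's list, so F = white.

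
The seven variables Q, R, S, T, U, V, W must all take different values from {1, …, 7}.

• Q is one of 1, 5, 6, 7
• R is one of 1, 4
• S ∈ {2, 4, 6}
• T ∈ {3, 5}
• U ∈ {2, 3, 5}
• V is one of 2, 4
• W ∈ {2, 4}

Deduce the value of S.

6

Among the 7 variables, 7 fits only Q (and all 7 values in {1, 2, 3, 4, 5, 6, 7} must be used), so Q = 7.
The 6 still-open variables draw from only 6 values {1, 2, 3, 4, 5, 6}, so each is used; only R can be 1, hence R = 1.
Among the 5 still-open variables, 6 fits only S (and all 5 values in {2, 3, 4, 5, 6} must be used), so S = 6.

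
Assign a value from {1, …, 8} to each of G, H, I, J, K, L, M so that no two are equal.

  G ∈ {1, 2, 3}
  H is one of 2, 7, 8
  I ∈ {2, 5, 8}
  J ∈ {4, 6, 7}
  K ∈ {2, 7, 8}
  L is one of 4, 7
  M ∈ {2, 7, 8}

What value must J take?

H, K, M between them cover only {2, 7, 8} — a naked triple. Remove those values from G, I, J, L.
I's domain is down to {5}, so I = 5.
L has just one choice, so L = 4. Remove 4 from J.
So J = 6.

6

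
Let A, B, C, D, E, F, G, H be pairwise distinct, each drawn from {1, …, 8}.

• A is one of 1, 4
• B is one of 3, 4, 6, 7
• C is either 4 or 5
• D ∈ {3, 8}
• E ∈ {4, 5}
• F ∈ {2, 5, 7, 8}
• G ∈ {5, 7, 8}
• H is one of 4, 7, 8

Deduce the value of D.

Among the 8 variables, 1 fits only A (and all 8 values in {1, 2, 3, 4, 5, 6, 7, 8} must be used), so A = 1.
Among the 7 still-open variables, 2 fits only F (and all 7 values in {2, 3, 4, 5, 6, 7, 8} must be used), so F = 2.
Among the 6 still-open variables, 6 fits only B (and all 6 values in {3, 4, 5, 6, 7, 8} must be used), so B = 6.
The 5 still-open variables together cover exactly {3, 4, 5, 7, 8} — 5 values for 5 variables — and 3 appears only in D's list, so D = 3.

3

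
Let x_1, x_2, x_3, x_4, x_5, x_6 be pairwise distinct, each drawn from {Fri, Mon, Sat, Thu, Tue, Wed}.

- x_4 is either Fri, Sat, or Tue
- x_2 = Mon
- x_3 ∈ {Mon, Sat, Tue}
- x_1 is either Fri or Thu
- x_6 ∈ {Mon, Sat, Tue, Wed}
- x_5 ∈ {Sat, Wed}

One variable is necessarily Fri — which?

x_2 has just one choice, so x_2 = Mon. Strike Mon from x_3, x_6.
Among the 5 still-open variables, Thu fits only x_1 (and all 5 values in {Fri, Sat, Thu, Tue, Wed} must be used), so x_1 = Thu.
The 4 still-open variables draw from only 4 values {Fri, Sat, Tue, Wed}, so each is used; only x_4 can be Fri, hence x_4 = Fri.

x_4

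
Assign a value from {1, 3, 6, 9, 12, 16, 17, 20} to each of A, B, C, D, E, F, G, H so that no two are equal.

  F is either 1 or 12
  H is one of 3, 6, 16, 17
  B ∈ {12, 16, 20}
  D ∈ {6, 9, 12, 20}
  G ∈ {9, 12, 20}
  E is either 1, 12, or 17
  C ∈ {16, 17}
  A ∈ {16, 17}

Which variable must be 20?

Among the 8 variables, 3 fits only H (and all 8 values in {1, 3, 6, 9, 12, 16, 17, 20} must be used), so H = 3.
The 7 still-open variables together cover exactly {1, 6, 9, 12, 16, 17, 20} — 7 values for 7 variables — and 6 appears only in D's list, so D = 6.
The 6 still-open variables together cover exactly {1, 9, 12, 16, 17, 20} — 6 values for 6 variables — and 9 appears only in G's list, so G = 9.
Among the 5 still-open variables, 20 fits only B (and all 5 values in {1, 12, 16, 17, 20} must be used), so B = 20.

B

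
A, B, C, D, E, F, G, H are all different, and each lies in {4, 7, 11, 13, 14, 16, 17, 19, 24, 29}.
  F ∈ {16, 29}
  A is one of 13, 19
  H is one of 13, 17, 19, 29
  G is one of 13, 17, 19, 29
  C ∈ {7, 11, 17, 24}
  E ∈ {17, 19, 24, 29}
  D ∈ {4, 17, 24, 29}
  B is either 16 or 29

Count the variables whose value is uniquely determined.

B and F between them cover only {16, 29} — a naked pair. Remove those values from D, E, G, H.
A, G, H between them cover only {13, 17, 19} — a naked triple. Remove those values from C, D, E.
E's domain is down to {24}, so E = 24. Eliminate 24 elsewhere: C, D.
D must be 4 (only option left).
Determined: D=4, E=24. The other variables each still have more than one consistent value. That makes 2.

2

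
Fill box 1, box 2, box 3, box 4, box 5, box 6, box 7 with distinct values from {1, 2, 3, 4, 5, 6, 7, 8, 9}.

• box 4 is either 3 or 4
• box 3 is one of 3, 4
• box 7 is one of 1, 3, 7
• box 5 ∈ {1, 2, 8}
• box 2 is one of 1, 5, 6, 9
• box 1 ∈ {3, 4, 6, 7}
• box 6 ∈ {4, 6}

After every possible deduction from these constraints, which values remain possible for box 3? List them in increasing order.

box 3 and box 4 share exactly the 2 values {3, 4}; by pigeonhole those values go to them, so strike 3, 4 from box 1, box 6, box 7.
box 6 must be 6 (only option left). Strike 6 from box 1, box 2.
That leaves box 1 = 7. Eliminate 7 elsewhere: box 7.
box 7's domain is down to {1}, so box 7 = 1. Eliminate 1 elsewhere: box 2, box 5.
No further eliminations apply; box 3 can still be any of 3, 4.

3, 4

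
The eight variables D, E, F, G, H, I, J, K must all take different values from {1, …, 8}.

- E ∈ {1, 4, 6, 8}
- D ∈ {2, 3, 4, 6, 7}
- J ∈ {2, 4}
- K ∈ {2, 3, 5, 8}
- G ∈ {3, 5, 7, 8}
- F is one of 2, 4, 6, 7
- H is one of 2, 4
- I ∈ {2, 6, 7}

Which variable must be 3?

D

The 8 variables draw from only 8 values {1, 2, 3, 4, 5, 6, 7, 8}, so each is used; only E can be 1, hence E = 1.
H and J between them cover only {2, 4} — a naked pair. Remove those values from D, F, I, K.
The 2 variables F and I are confined to {6, 7}, which locks those values in; drop them from D, G.
So 3 goes to D.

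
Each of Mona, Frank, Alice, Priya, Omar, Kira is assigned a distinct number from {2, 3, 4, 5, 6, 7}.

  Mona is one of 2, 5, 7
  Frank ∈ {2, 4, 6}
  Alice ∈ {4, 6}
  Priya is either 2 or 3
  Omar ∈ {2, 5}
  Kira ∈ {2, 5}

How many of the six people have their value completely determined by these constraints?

2

The 6 variables draw from only 6 values {2, 3, 4, 5, 6, 7}, so each is used; only Priya can be 3, hence Priya = 3.
The 5 still-open variables draw from only 5 values {2, 4, 5, 6, 7}, so each is used; only Mona can be 7, hence Mona = 7.
The 2 variables Omar and Kira are confined to {2, 5}, which locks those values in; drop them from Frank.
Determined: Mona=7, Priya=3. The other people each still have more than one consistent value. That makes 2.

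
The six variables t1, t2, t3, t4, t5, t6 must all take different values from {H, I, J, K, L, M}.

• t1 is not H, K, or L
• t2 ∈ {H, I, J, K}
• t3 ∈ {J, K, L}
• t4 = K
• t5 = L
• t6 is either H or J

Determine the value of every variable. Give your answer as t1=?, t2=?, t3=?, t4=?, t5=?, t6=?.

t4 has just one choice, so t4 = K. Eliminate K elsewhere: t2, t3.
That leaves t5 = L. So t3 can't be L.
That leaves t3 = J. Remove J from t1, t2, t6.
t6 must be H (only option left). Strike H from t2.
t2 must be I (only option left). So t1 can't be I.
t1's domain is down to {M}, so t1 = M.

t1=M, t2=I, t3=J, t4=K, t5=L, t6=H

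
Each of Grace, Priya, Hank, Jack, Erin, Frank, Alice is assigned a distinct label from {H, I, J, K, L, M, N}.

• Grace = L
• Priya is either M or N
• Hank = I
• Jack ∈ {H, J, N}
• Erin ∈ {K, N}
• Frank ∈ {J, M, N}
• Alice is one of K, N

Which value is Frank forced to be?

Grace has just one choice, so Grace = L.
Hank must be I (only option left).
The 5 still-open variables draw from only 5 values {H, J, K, M, N}, so each is used; only Jack can be H, hence Jack = H.
Among the 4 still-open variables, J fits only Frank (and all 4 values in {J, K, M, N} must be used), so Frank = J.

J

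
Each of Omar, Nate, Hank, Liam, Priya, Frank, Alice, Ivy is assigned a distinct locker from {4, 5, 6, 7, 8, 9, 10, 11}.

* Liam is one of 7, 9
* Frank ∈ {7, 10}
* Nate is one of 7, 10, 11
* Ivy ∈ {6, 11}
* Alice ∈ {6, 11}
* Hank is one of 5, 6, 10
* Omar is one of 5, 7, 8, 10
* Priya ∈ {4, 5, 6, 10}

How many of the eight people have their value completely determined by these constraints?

The 8 variables draw from only 8 values {4, 5, 6, 7, 8, 9, 10, 11}, so each is used; only Priya can be 4, hence Priya = 4.
The 7 still-open variables together cover exactly {5, 6, 7, 8, 9, 10, 11} — 7 values for 7 variables — and 8 appears only in Omar's list, so Omar = 8.
The 6 still-open variables together cover exactly {5, 6, 7, 9, 10, 11} — 6 values for 6 variables — and 5 appears only in Hank's list, so Hank = 5.
Among the 5 still-open variables, 9 fits only Liam (and all 5 values in {6, 7, 9, 10, 11} must be used), so Liam = 9.
The 2 variables Alice and Ivy are confined to {6, 11}, which locks those values in; drop them from Nate.
Determined: Omar=8, Hank=5, Liam=9, Priya=4. The other people each still have more than one consistent value. That makes 4.

4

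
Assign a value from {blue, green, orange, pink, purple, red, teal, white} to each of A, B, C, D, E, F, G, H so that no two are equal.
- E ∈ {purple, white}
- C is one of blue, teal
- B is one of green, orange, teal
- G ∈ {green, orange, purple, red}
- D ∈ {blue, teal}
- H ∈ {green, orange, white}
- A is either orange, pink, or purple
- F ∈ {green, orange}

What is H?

white

Among the 8 variables, pink fits only A (and all 8 values in {blue, green, orange, pink, purple, red, teal, white} must be used), so A = pink.
The 7 still-open variables draw from only 7 values {blue, green, orange, purple, red, teal, white}, so each is used; only G can be red, hence G = red.
The 6 still-open variables draw from only 6 values {blue, green, orange, purple, teal, white}, so each is used; only E can be purple, hence E = purple.
The 5 still-open variables together cover exactly {blue, green, orange, teal, white} — 5 values for 5 variables — and white appears only in H's list, so H = white.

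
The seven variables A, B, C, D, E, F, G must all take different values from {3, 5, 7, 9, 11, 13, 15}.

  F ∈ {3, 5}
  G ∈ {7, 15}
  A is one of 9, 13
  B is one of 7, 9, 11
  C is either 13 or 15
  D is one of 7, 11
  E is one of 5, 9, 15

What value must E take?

The 7 variables together cover exactly {3, 5, 7, 9, 11, 13, 15} — 7 values for 7 variables — and 3 appears only in F's list, so F = 3.
The 6 still-open variables together cover exactly {5, 7, 9, 11, 13, 15} — 6 values for 6 variables — and 5 appears only in E's list, so E = 5.

5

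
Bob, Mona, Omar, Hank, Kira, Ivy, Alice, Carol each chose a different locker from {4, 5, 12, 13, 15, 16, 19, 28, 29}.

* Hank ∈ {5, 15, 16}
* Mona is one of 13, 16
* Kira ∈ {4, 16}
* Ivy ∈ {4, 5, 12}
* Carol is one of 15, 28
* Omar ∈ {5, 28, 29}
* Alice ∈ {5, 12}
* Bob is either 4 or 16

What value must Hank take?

The 8 variables draw from only 8 values {4, 5, 12, 13, 15, 16, 28, 29}, so each is used; only Mona can be 13, hence Mona = 13.
The 7 still-open variables together cover exactly {4, 5, 12, 15, 16, 28, 29} — 7 values for 7 variables — and 29 appears only in Omar's list, so Omar = 29.
The 6 still-open variables together cover exactly {4, 5, 12, 15, 16, 28} — 6 values for 6 variables — and 28 appears only in Carol's list, so Carol = 28.
The 5 still-open variables draw from only 5 values {4, 5, 12, 15, 16}, so each is used; only Hank can be 15, hence Hank = 15.

15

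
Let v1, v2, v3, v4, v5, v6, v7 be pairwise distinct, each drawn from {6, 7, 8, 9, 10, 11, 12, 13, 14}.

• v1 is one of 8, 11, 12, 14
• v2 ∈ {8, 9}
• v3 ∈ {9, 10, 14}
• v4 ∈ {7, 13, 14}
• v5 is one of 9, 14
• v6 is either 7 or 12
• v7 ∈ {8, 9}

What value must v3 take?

v2 and v7 between them cover only {8, 9} — a naked pair. Remove those values from v1, v3, v5.
v5 has just one choice, so v5 = 14. Strike 14 from v1, v3, v4.
So v3 = 10.

10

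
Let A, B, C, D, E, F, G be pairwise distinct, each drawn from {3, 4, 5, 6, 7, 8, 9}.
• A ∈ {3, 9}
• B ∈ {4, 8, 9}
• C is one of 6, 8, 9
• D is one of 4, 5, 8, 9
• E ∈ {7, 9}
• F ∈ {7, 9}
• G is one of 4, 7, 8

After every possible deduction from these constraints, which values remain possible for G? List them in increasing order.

The 7 variables together cover exactly {3, 4, 5, 6, 7, 8, 9} — 7 values for 7 variables — and 3 appears only in A's list, so A = 3.
The 6 still-open variables draw from only 6 values {4, 5, 6, 7, 8, 9}, so each is used; only D can be 5, hence D = 5.
Among the 5 still-open variables, 6 fits only C (and all 5 values in {4, 6, 7, 8, 9} must be used), so C = 6.
E and F share exactly the 2 values {7, 9}; by pigeonhole those values go to them, so strike 7, 9 from B, G.
No further eliminations apply; G can still be any of 4, 8.

4, 8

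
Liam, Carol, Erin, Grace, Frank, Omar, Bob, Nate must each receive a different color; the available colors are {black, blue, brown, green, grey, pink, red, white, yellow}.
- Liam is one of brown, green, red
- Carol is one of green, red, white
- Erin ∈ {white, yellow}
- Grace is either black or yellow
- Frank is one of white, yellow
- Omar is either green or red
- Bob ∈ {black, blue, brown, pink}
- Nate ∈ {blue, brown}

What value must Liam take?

brown

The 8 variables draw from only 8 values {black, blue, brown, green, pink, red, white, yellow}, so each is used; only Bob can be pink, hence Bob = pink.
The 7 still-open variables draw from only 7 values {black, blue, brown, green, red, white, yellow}, so each is used; only Grace can be black, hence Grace = black.
The 6 still-open variables together cover exactly {blue, brown, green, red, white, yellow} — 6 values for 6 variables — and blue appears only in Nate's list, so Nate = blue.
The 5 still-open variables draw from only 5 values {brown, green, red, white, yellow}, so each is used; only Liam can be brown, hence Liam = brown.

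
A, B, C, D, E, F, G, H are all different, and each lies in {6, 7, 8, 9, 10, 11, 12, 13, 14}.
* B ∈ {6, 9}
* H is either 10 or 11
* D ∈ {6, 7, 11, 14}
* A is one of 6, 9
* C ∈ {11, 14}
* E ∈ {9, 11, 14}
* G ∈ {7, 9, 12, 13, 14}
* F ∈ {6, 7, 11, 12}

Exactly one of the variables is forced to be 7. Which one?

Among the 8 variables, 10 fits only H (and all 8 values in {6, 7, 9, 10, 11, 12, 13, 14} must be used), so H = 10.
The 7 still-open variables draw from only 7 values {6, 7, 9, 11, 12, 13, 14}, so each is used; only G can be 13, hence G = 13.
The 6 still-open variables draw from only 6 values {6, 7, 9, 11, 12, 14}, so each is used; only F can be 12, hence F = 12.
The 5 still-open variables draw from only 5 values {6, 7, 9, 11, 14}, so each is used; only D can be 7, hence D = 7.

D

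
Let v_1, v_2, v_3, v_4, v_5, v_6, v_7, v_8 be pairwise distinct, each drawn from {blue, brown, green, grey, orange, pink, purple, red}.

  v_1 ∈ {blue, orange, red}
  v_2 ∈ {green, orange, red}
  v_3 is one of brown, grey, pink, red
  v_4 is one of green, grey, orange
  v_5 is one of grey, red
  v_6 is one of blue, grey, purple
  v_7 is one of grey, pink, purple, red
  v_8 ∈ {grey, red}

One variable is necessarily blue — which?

The 8 variables together cover exactly {blue, brown, green, grey, orange, pink, purple, red} — 8 values for 8 variables — and brown appears only in v_3's list, so v_3 = brown.
The 7 still-open variables draw from only 7 values {blue, green, grey, orange, pink, purple, red}, so each is used; only v_7 can be pink, hence v_7 = pink.
The 6 still-open variables together cover exactly {blue, green, grey, orange, purple, red} — 6 values for 6 variables — and purple appears only in v_6's list, so v_6 = purple.
The 5 still-open variables together cover exactly {blue, green, grey, orange, red} — 5 values for 5 variables — and blue appears only in v_1's list, so v_1 = blue.

v_1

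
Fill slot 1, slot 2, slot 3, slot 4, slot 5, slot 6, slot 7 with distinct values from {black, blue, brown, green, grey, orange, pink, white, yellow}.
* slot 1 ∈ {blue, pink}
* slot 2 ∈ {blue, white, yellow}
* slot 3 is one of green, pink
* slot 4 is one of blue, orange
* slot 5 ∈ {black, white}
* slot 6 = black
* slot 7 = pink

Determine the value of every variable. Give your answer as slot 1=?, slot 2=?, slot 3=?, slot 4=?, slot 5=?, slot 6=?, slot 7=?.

slot 1=blue, slot 2=yellow, slot 3=green, slot 4=orange, slot 5=white, slot 6=black, slot 7=pink

slot 6's domain is down to {black}, so slot 6 = black. Eliminate black elsewhere: slot 5.
slot 7 must be pink (only option left). Remove pink from slot 1, slot 3.
That leaves slot 1 = blue. Strike blue from slot 2, slot 4.
slot 3 must be green (only option left).
That leaves slot 4 = orange.
slot 5 has just one choice, so slot 5 = white. Remove white from slot 2.
slot 2's domain is down to {yellow}, so slot 2 = yellow.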